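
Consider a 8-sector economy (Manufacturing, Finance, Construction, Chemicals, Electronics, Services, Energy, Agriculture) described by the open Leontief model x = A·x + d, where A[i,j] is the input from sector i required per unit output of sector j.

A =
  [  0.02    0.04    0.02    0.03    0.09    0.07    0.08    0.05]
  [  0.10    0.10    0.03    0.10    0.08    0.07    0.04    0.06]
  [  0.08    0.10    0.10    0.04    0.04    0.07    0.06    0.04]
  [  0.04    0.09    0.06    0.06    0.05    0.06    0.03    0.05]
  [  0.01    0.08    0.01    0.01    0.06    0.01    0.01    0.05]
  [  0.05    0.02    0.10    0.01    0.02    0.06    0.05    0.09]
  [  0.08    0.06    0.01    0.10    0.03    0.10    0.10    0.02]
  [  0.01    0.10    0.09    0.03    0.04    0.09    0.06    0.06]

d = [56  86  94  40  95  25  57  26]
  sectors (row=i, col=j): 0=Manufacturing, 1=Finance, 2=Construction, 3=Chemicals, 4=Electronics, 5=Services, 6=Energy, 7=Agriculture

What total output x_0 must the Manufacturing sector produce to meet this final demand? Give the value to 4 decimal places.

98.1881

Form M = I − A:
  [  0.98   -0.04   -0.02   -0.03   -0.09   -0.07   -0.08   -0.05]
  [ -0.10    0.90   -0.03   -0.10   -0.08   -0.07   -0.04   -0.06]
  [ -0.08   -0.10    0.90   -0.04   -0.04   -0.07   -0.06   -0.04]
  [ -0.04   -0.09   -0.06    0.94   -0.05   -0.06   -0.03   -0.05]
  [ -0.01   -0.08   -0.01   -0.01    0.94   -0.01   -0.01   -0.05]
  [ -0.05   -0.02   -0.10   -0.01   -0.02    0.94   -0.05   -0.09]
  [ -0.08   -0.06   -0.01   -0.10   -0.03   -0.10    0.90   -0.02]
  [ -0.01   -0.10   -0.09   -0.03   -0.04   -0.09   -0.06    0.94]
Leontief inverse L = M⁻¹:
  [  1.0543    0.0905    0.0550    0.0634    0.1243    0.1156    0.1172    0.0877]
  [  0.1500    1.1763    0.0820    0.1500    0.1368    0.1370    0.0930    0.1169]
  [  0.1334    0.1719    1.1524    0.0891    0.0916    0.1362    0.1140    0.0922]
  [  0.0823    0.1511    0.1040    1.0997    0.0923    0.1129    0.0712    0.0942]
  [  0.0318    0.1155    0.0306    0.0321    1.0846    0.0371    0.0301    0.0740]
  [  0.0875    0.0746    0.1455    0.0434    0.0554    1.1124    0.0933    0.1294]
  [  0.1265    0.1210    0.0550    0.1464    0.0756    0.1617    1.1507    0.0686]
  [  0.0604    0.1672    0.1417    0.0751    0.0839    0.1508    0.1080    1.1089]
Total output x = L · d:
  x_0 = 1.0543·56 + 0.0905·86 + 0.0550·94 + 0.0634·40 + 0.1243·95 + 0.1156·25 + 0.1172·57 + 0.0877·26 = 98.1881
  x_1 = 0.1500·56 + 1.1763·86 + 0.0820·94 + 0.1500·40 + 0.1368·95 + 0.1370·25 + 0.0930·57 + 0.1169·26 = 148.0274
  x_2 = 0.1334·56 + 0.1719·86 + 1.1524·94 + 0.0891·40 + 0.0916·95 + 0.1362·25 + 0.1140·57 + 0.0922·26 = 155.1429
  x_3 = 0.0823·56 + 0.1511·86 + 0.1040·94 + 1.0997·40 + 0.0923·95 + 0.1129·25 + 0.0712·57 + 0.0942·26 = 89.4632
  x_4 = 0.0318·56 + 0.1155·86 + 0.0306·94 + 0.0321·40 + 1.0846·95 + 0.0371·25 + 0.0301·57 + 0.0740·26 = 123.4751
  x_5 = 0.0875·56 + 0.0746·86 + 0.1455·94 + 0.0434·40 + 0.0554·95 + 1.1124·25 + 0.0933·57 + 0.1294·26 = 68.4862
  x_6 = 0.1265·56 + 0.1210·86 + 0.0550·94 + 0.1464·40 + 0.0756·95 + 0.1617·25 + 1.1507·57 + 0.0686·26 = 107.1150
  x_7 = 0.0604·56 + 0.1672·86 + 0.1417·94 + 0.0751·40 + 0.0839·95 + 0.1508·25 + 0.1080·57 + 1.1089·26 = 80.8096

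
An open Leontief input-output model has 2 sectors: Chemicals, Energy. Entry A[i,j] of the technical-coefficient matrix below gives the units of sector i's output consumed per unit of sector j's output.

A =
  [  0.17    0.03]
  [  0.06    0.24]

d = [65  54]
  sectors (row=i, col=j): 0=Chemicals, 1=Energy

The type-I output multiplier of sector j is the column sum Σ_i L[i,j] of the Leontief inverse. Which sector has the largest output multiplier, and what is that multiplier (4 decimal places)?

Energy (1.3672)

Form M = I − A:
  [  0.83   -0.03]
  [ -0.06    0.76]
Leontief inverse L = M⁻¹:
  [  1.2083    0.0477]
  [  0.0954    1.3196]
Total output x = L · d:
  x_0 = 1.2083·65 + 0.0477·54 = 81.1129
  x_1 = 0.0954·65 + 1.3196·54 = 77.4563
Output multipliers (column sums of L):
  Chemicals: 1.3037
  Energy: 1.3672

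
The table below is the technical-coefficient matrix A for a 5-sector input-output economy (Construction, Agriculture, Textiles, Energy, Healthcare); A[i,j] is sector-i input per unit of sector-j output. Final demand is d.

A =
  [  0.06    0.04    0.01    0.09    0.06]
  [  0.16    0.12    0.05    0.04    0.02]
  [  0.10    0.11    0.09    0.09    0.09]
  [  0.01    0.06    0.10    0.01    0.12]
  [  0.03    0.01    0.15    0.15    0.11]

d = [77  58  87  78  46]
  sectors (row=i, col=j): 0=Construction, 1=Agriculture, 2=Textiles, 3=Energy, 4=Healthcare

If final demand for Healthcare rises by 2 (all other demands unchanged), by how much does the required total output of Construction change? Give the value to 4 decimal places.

Form M = I − A:
  [  0.94   -0.04   -0.01   -0.09   -0.06]
  [ -0.16    0.88   -0.05   -0.04   -0.02]
  [ -0.10   -0.11    0.91   -0.09   -0.09]
  [ -0.01   -0.06   -0.10    0.99   -0.12]
  [ -0.03   -0.01   -0.15   -0.15    0.89]
Leontief inverse L = M⁻¹:
  [  1.0837    0.0640    0.0442    0.1195    0.0951]
  [  0.2098    1.1629    0.0852    0.0829    0.0601]
  [  0.1565    0.1628    1.1507    0.1482    0.1506]
  [  0.0484    0.0947    0.1487    1.0565    0.1629]
  [  0.0734    0.0586    0.2214    0.2080    1.1803]
Total output x = L · d:
  x_0 = 1.0837·77 + 0.0640·58 + 0.0442·87 + 0.1195·78 + 0.0951·46 = 104.7079
  x_1 = 0.2098·77 + 1.1629·58 + 0.0852·87 + 0.0829·78 + 0.0601·46 = 100.2458
  x_2 = 0.1565·77 + 0.1628·58 + 1.1507·87 + 0.1482·78 + 0.1506·46 = 140.0854
  x_3 = 0.0484·77 + 0.0947·58 + 0.1487·87 + 1.0565·78 + 0.1629·46 = 112.0512
  x_4 = 0.0734·77 + 0.0586·58 + 0.2214·87 + 0.2080·78 + 1.1803·46 = 98.8362
Δx_0 = L[0,4] · Δd_4 = 0.0951 · 2 = 0.1902

0.1902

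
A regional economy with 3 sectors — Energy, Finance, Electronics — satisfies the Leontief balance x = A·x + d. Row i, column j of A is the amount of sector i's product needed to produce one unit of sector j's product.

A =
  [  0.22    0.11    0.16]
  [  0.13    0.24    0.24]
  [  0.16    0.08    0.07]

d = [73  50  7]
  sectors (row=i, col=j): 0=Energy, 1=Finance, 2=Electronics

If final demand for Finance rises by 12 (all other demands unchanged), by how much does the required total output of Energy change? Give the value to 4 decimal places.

Form M = I − A:
  [  0.78   -0.11   -0.16]
  [ -0.13    0.76   -0.24]
  [ -0.16   -0.08    0.93]
Leontief inverse L = M⁻¹:
  [  1.3816    0.2313    0.2974]
  [  0.3201    1.4061    0.4179]
  [  0.2652    0.1607    1.1624]
Total output x = L · d:
  x_0 = 1.3816·73 + 0.2313·50 + 0.2974·7 = 114.5017
  x_1 = 0.3201·73 + 1.4061·50 + 0.4179·7 = 96.5970
  x_2 = 0.2652·73 + 0.1607·50 + 1.1624·7 = 35.5355
Δx_0 = L[0,1] · Δd_1 = 0.2313 · 12 = 2.7752

2.7752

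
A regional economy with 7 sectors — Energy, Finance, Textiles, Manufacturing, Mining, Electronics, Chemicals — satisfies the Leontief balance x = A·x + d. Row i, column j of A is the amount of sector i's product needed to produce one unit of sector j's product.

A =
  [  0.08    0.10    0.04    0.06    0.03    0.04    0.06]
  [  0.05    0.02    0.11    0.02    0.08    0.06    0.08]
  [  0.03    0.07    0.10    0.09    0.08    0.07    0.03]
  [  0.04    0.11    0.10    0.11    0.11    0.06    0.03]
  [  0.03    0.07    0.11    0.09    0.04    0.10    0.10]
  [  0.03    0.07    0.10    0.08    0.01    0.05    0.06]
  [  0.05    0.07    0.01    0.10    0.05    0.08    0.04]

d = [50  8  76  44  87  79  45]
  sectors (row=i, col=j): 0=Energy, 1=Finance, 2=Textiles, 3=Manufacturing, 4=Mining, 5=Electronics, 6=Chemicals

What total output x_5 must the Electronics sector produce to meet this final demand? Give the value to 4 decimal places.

Form M = I − A:
  [  0.92   -0.10   -0.04   -0.06   -0.03   -0.04   -0.06]
  [ -0.05    0.98   -0.11   -0.02   -0.08   -0.06   -0.08]
  [ -0.03   -0.07    0.90   -0.09   -0.08   -0.07   -0.03]
  [ -0.04   -0.11   -0.10    0.89   -0.11   -0.06   -0.03]
  [ -0.03   -0.07   -0.11   -0.09    0.96   -0.10   -0.10]
  [ -0.03   -0.07   -0.10   -0.08   -0.01    0.95   -0.06]
  [ -0.05   -0.07   -0.01   -0.10   -0.05   -0.08    0.96]
Leontief inverse L = M⁻¹:
  [  1.1145    0.1530    0.1013    0.1159    0.0755    0.0880    0.1026]
  [  0.0822    1.0763    0.1736    0.0838    0.1239    0.1129    0.1228]
  [  0.0657    0.1336    1.1801    0.1610    0.1355    0.1293    0.0793]
  [  0.0833    0.1849    0.1961    1.1931    0.1772    0.1313    0.0907]
  [  0.0711    0.1417    0.1942    0.1710    1.1012    0.1658    0.1527]
  [  0.0611    0.1231    0.1635    0.1391    0.0583    1.0982    0.0982]
  [  0.0822    0.1247    0.0744    0.1586    0.0950    0.1280    1.0824]
Total output x = L · d:
  x_0 = 1.1145·50 + 0.1530·8 + 0.1013·76 + 0.1159·44 + 0.0755·87 + 0.0880·79 + 0.1026·45 = 87.8800
  x_1 = 0.0822·50 + 1.0763·8 + 0.1736·76 + 0.0838·44 + 0.1239·87 + 0.1129·79 + 0.1228·45 = 54.8203
  x_2 = 0.0657·50 + 0.1336·8 + 1.1801·76 + 0.1610·44 + 0.1355·87 + 0.1293·79 + 0.0793·45 = 126.6876
  x_3 = 0.0833·50 + 0.1849·8 + 0.1961·76 + 1.1931·44 + 0.1772·87 + 0.1313·79 + 0.0907·45 = 102.9115
  x_4 = 0.0711·50 + 0.1417·8 + 0.1942·76 + 0.1710·44 + 1.1012·87 + 0.1658·79 + 0.1527·45 = 142.7475
  x_5 = 0.0611·50 + 0.1231·8 + 0.1635·76 + 0.1391·44 + 0.0583·87 + 1.0982·79 + 0.0982·45 = 118.8343
  x_6 = 0.0822·50 + 0.1247·8 + 0.0744·76 + 0.1586·44 + 0.0950·87 + 0.1280·79 + 1.0824·45 = 84.8266

118.8343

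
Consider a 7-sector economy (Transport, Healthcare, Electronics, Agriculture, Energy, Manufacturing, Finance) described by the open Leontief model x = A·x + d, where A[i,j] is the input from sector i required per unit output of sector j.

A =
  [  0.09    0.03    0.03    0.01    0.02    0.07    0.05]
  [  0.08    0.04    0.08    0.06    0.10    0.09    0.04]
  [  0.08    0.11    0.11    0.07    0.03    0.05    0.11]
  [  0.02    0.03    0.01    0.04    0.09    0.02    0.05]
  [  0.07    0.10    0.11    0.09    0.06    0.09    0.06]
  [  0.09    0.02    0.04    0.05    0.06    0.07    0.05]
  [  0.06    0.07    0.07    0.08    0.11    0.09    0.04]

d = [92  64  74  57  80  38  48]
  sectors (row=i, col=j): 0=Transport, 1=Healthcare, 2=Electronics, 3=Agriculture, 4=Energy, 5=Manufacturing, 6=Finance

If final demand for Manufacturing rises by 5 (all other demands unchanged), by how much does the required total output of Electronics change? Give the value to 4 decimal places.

0.5975

Form M = I − A:
  [  0.91   -0.03   -0.03   -0.01   -0.02   -0.07   -0.05]
  [ -0.08    0.96   -0.08   -0.06   -0.10   -0.09   -0.04]
  [ -0.08   -0.11    0.89   -0.07   -0.03   -0.05   -0.11]
  [ -0.02   -0.03   -0.01    0.96   -0.09   -0.02   -0.05]
  [ -0.07   -0.10   -0.11   -0.09    0.94   -0.09   -0.06]
  [ -0.09   -0.02   -0.04   -0.05   -0.06    0.93   -0.05]
  [ -0.06   -0.07   -0.07   -0.08   -0.11   -0.09    0.96]
Leontief inverse L = M⁻¹:
  [  1.1299    0.0568    0.0610    0.0368    0.0516    0.1072    0.0789]
  [  0.1431    1.0912    0.1372    0.1096    0.1543    0.1499    0.0918]
  [  0.1515    0.1685    1.1761    0.1274    0.0982    0.1195    0.1687]
  [  0.0525    0.0596    0.0429    1.0699    0.1237    0.0544    0.0764]
  [  0.1433    0.1590    0.1769    0.1485    1.1280    0.1597    0.1209]
  [  0.1378    0.0563    0.0802    0.0857    0.1011    1.1155    0.0876]
  [  0.1258    0.1239    0.1309    0.1338    0.1707    0.1538    1.0940]
Total output x = L · d:
  x_0 = 1.1299·92 + 0.0568·64 + 0.0610·74 + 0.0368·57 + 0.0516·80 + 0.1072·38 + 0.0789·48 = 126.1888
  x_1 = 0.1431·92 + 1.0912·64 + 0.1372·74 + 0.1096·57 + 0.1543·80 + 0.1499·38 + 0.0918·48 = 121.8519
  x_2 = 0.1515·92 + 0.1685·64 + 1.1761·74 + 0.1274·57 + 0.0982·80 + 0.1195·38 + 0.1687·48 = 139.5051
  x_3 = 0.0525·92 + 0.0596·64 + 0.0429·74 + 1.0699·57 + 0.1237·80 + 0.0544·38 + 0.0764·48 = 88.4213
  x_4 = 0.1433·92 + 0.1590·64 + 0.1769·74 + 0.1485·57 + 1.1280·80 + 0.1597·38 + 0.1209·48 = 147.0341
  x_5 = 0.1378·92 + 0.0563·64 + 0.0802·74 + 0.0857·57 + 0.1011·80 + 1.1155·38 + 0.0876·48 = 81.7836
  x_6 = 0.1258·92 + 0.1239·64 + 0.1309·74 + 0.1338·57 + 0.1707·80 + 0.1538·38 + 1.0940·48 = 108.8274
Δx_2 = L[2,5] · Δd_5 = 0.1195 · 5 = 0.5975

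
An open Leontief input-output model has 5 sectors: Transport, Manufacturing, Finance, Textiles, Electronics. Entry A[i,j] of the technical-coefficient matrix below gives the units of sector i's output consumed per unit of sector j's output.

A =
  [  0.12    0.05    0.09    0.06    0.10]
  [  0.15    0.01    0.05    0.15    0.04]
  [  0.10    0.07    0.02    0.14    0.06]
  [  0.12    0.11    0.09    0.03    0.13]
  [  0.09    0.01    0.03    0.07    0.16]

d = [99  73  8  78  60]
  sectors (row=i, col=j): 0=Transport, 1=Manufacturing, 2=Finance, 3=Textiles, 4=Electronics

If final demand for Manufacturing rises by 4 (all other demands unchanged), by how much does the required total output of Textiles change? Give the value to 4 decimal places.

Form M = I − A:
  [  0.88   -0.05   -0.09   -0.06   -0.10]
  [ -0.15    0.99   -0.05   -0.15   -0.04]
  [ -0.10   -0.07    0.98   -0.14   -0.06]
  [ -0.12   -0.11   -0.09    0.97   -0.13]
  [ -0.09   -0.01   -0.03   -0.07    0.84]
Leontief inverse L = M⁻¹:
  [  1.1997    0.0848    0.1308    0.1188    0.1746]
  [  0.2292    1.0518    0.0965    0.1991    0.1151]
  [  0.1786    0.1067    1.0638    0.1906    0.1318]
  [  0.2118    0.1447    0.1344    1.1011    0.2121]
  [  0.1553    0.0375    0.0644    0.1137    1.2329]
Total output x = L · d:
  x_0 = 1.1997·99 + 0.0848·73 + 0.1308·8 + 0.1188·78 + 0.1746·60 = 145.7515
  x_1 = 0.2292·99 + 1.0518·73 + 0.0965·8 + 0.1991·78 + 0.1151·60 = 122.6687
  x_2 = 0.1786·99 + 0.1067·73 + 1.0638·8 + 0.1906·78 + 0.1318·60 = 56.7558
  x_3 = 0.2118·99 + 0.1447·73 + 0.1344·8 + 1.1011·78 + 0.2121·60 = 131.2190
  x_4 = 0.1553·99 + 0.0375·73 + 0.0644·8 + 0.1137·78 + 1.2329·60 = 101.4671
Δx_3 = L[3,1] · Δd_1 = 0.1447 · 4 = 0.5788

0.5788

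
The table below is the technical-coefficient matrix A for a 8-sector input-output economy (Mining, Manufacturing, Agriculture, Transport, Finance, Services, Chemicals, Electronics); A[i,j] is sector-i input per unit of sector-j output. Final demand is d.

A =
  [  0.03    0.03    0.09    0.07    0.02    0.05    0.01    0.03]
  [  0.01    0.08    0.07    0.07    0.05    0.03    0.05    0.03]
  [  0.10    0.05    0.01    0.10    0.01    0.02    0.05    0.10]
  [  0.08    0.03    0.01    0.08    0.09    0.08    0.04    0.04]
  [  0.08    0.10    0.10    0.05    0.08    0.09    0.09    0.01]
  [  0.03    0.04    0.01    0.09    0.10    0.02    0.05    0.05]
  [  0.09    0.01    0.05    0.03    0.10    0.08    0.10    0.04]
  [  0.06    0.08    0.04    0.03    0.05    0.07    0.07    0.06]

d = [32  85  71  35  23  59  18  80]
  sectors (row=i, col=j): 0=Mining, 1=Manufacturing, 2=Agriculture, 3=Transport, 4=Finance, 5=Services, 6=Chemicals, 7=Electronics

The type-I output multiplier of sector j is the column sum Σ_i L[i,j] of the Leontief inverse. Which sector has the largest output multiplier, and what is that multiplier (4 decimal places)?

Transport (1.9400)

Form M = I − A:
  [  0.97   -0.03   -0.09   -0.07   -0.02   -0.05   -0.01   -0.03]
  [ -0.01    0.92   -0.07   -0.07   -0.05   -0.03   -0.05   -0.03]
  [ -0.10   -0.05    0.99   -0.10   -0.01   -0.02   -0.05   -0.10]
  [ -0.08   -0.03   -0.01    0.92   -0.09   -0.08   -0.04   -0.04]
  [ -0.08   -0.10   -0.10   -0.05    0.92   -0.09   -0.09   -0.01]
  [ -0.03   -0.04   -0.01   -0.09   -0.10    0.98   -0.05   -0.05]
  [ -0.09   -0.01   -0.05   -0.03   -0.10   -0.08    0.90   -0.04]
  [ -0.06   -0.08   -0.04   -0.03   -0.05   -0.07   -0.07    0.94]
Leontief inverse L = M⁻¹:
  [  1.0670    0.0597    0.1132    0.1122    0.0551    0.0804    0.0410    0.0594]
  [  0.0541    1.1179    0.1026    0.1173    0.0954    0.0693    0.0918    0.0619]
  [  0.1447    0.0882    1.0475    0.1485    0.0582    0.0659    0.0911    0.1332]
  [  0.1279    0.0725    0.0514    1.1333    0.1453    0.1278    0.0859    0.0721]
  [  0.1443    0.1548    0.1527    0.1230    1.1478    0.1471    0.1516    0.0575]
  [  0.0758    0.0799    0.0477    0.1351    0.1501    1.0658    0.0942    0.0781]
  [  0.1471    0.0555    0.0972    0.0879    0.1601    0.1329    1.1546    0.0785]
  [  0.1072    0.1233    0.0811    0.0828    0.1029    0.1150    0.1181    1.0956]
Total output x = L · d:
  x_0 = 1.0670·32 + 0.0597·85 + 0.1132·71 + 0.1122·35 + 0.0551·23 + 0.0804·59 + 0.0410·18 + 0.0594·80 = 62.6772
  x_1 = 0.0541·32 + 1.1179·85 + 0.1026·71 + 0.1173·35 + 0.0954·23 + 0.0693·59 + 0.0918·18 + 0.0619·80 = 121.0384
  x_2 = 0.1447·32 + 0.0882·85 + 1.0475·71 + 0.1485·35 + 0.0582·23 + 0.0659·59 + 0.0911·18 + 0.1332·80 = 109.2229
  x_3 = 0.1279·32 + 0.0725·85 + 0.0514·71 + 1.1333·35 + 0.1453·23 + 0.1278·59 + 0.0859·18 + 0.0721·80 = 71.7673
  x_4 = 0.1443·32 + 0.1548·85 + 0.1527·71 + 0.1230·35 + 1.1478·23 + 0.1471·59 + 0.1516·18 + 0.0575·80 = 75.3343
  x_5 = 0.0758·32 + 0.0799·85 + 0.0477·71 + 0.1351·35 + 0.1501·23 + 1.0658·59 + 0.0942·18 + 0.0781·80 = 91.6128
  x_6 = 0.1471·32 + 0.0555·85 + 0.0972·71 + 0.0879·35 + 0.1601·23 + 0.1329·59 + 1.1546·18 + 0.0785·80 = 57.9863
  x_7 = 0.1072·32 + 0.1233·85 + 0.0811·71 + 0.0828·35 + 0.1029·23 + 0.1150·59 + 0.1181·18 + 1.0956·80 = 121.4939
Output multipliers (column sums of L):
  Mining: 1.8682
  Manufacturing: 1.7519
  Agriculture: 1.6935
  Transport: 1.9400
  Finance: 1.9148
  Services: 1.8043
  Chemicals: 1.8285
  Electronics: 1.6362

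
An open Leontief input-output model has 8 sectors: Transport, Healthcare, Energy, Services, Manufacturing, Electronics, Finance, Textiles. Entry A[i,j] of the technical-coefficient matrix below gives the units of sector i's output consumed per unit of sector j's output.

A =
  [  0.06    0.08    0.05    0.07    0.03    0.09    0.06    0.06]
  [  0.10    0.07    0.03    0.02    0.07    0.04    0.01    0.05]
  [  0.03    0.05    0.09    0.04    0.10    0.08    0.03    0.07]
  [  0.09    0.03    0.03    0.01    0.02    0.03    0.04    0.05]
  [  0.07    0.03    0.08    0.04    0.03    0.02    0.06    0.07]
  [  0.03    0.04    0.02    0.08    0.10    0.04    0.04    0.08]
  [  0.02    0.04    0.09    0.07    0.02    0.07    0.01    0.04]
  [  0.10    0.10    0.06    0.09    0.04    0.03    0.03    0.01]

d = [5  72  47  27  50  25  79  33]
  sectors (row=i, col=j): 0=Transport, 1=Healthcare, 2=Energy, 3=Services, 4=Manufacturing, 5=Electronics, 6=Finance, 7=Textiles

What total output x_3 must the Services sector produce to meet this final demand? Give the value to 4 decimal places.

Form M = I − A:
  [  0.94   -0.08   -0.05   -0.07   -0.03   -0.09   -0.06   -0.06]
  [ -0.10    0.93   -0.03   -0.02   -0.07   -0.04   -0.01   -0.05]
  [ -0.03   -0.05    0.91   -0.04   -0.10   -0.08   -0.03   -0.07]
  [ -0.09   -0.03   -0.03    0.99   -0.02   -0.03   -0.04   -0.05]
  [ -0.07   -0.03   -0.08   -0.04    0.97   -0.02   -0.06   -0.07]
  [ -0.03   -0.04   -0.02   -0.08   -0.10    0.96   -0.04   -0.08]
  [ -0.02   -0.04   -0.09   -0.07   -0.02   -0.07    0.99   -0.04]
  [ -0.10   -0.10   -0.06   -0.09   -0.04   -0.03   -0.03    0.99]
Leontief inverse L = M⁻¹:
  [  1.1146    0.1281    0.0947    0.1150    0.0758    0.1327    0.0895    0.1062]
  [  0.1460    1.1108    0.0667    0.0563    0.1048    0.0749    0.0364    0.0874]
  [  0.0833    0.0963    1.1388    0.0845    0.1472    0.1206    0.0613    0.1173]
  [  0.1230    0.0623    0.0595    1.0404    0.0464    0.0593    0.0595    0.0778]
  [  0.1132    0.0707    0.1214    0.0777    1.0657    0.0578    0.0845    0.1064]
  [  0.0798    0.0799    0.0606    0.1173    0.1337    1.0726    0.0672    0.1179]
  [  0.0588    0.0735    0.1232    0.1008    0.0567    0.1008    1.0320    0.0749]
  [  0.1523    0.1442    0.1012    0.1268    0.0802    0.0716    0.0586    1.0540]
Total output x = L · d:
  x_0 = 1.1146·5 + 0.1281·72 + 0.0947·47 + 0.1150·27 + 0.0758·50 + 0.1327·25 + 0.0895·79 + 0.1062·33 = 40.0367
  x_1 = 0.1460·5 + 1.1108·72 + 0.0667·47 + 0.0563·27 + 0.1048·50 + 0.0749·25 + 0.0364·79 + 0.0874·33 = 98.2314
  x_2 = 0.0833·5 + 0.0963·72 + 1.1388·47 + 0.0845·27 + 0.1472·50 + 0.1206·25 + 0.0613·79 + 0.1173·33 = 82.2465
  x_3 = 0.1230·5 + 0.0623·72 + 0.0595·47 + 1.0404·27 + 0.0464·50 + 0.0593·25 + 0.0595·79 + 0.0778·33 = 47.0667
  x_4 = 0.1132·5 + 0.0707·72 + 0.1214·47 + 0.0777·27 + 1.0657·50 + 0.0578·25 + 0.0845·79 + 0.1064·33 = 78.3850
  x_5 = 0.0798·5 + 0.0799·72 + 0.0606·47 + 0.1173·27 + 0.1337·50 + 1.0726·25 + 0.0672·79 + 0.1179·33 = 54.8744
  x_6 = 0.0588·5 + 0.0735·72 + 0.1232·47 + 0.1008·27 + 0.0567·50 + 0.1008·25 + 1.0320·79 + 0.0749·33 = 103.4514
  x_7 = 0.1523·5 + 0.1442·72 + 0.1012·47 + 0.1268·27 + 0.0802·50 + 0.0716·25 + 0.0586·79 + 1.0540·33 = 64.5281

47.0667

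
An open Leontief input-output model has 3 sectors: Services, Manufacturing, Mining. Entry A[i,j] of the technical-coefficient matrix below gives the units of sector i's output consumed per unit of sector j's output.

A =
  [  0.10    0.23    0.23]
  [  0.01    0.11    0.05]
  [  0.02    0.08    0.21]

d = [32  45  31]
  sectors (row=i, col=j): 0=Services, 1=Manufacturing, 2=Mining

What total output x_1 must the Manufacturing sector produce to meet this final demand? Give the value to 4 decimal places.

Form M = I − A:
  [  0.90   -0.23   -0.23]
  [ -0.01    0.89   -0.05]
  [ -0.02   -0.08    0.79]
Leontief inverse L = M⁻¹:
  [  1.1224    0.3213    0.3471]
  [  0.0143    1.1341    0.0759]
  [  0.0299    0.1230    1.2823]
Total output x = L · d:
  x_0 = 1.1224·32 + 0.3213·45 + 0.3471·31 = 61.1335
  x_1 = 0.0143·32 + 1.1341·45 + 0.0759·31 = 53.8465
  x_2 = 0.0299·32 + 0.1230·45 + 1.2823·31 = 46.2410

53.8465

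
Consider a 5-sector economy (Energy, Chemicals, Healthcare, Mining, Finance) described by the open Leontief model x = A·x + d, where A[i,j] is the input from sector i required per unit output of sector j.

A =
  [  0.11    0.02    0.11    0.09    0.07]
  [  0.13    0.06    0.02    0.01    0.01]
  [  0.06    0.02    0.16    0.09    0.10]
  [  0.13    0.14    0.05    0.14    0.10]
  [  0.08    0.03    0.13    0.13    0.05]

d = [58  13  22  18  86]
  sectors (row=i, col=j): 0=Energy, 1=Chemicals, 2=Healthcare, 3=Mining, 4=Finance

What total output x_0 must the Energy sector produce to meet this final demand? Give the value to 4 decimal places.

86.7803

Form M = I − A:
  [  0.89   -0.02   -0.11   -0.09   -0.07]
  [ -0.13    0.94   -0.02   -0.01   -0.01]
  [ -0.06   -0.02    0.84   -0.09   -0.10]
  [ -0.13   -0.14   -0.05    0.86   -0.10]
  [ -0.08   -0.03   -0.13   -0.13    0.95]
Leontief inverse L = M⁻¹:
  [  1.1792    0.0571    0.1846    0.1621    0.1240]
  [  0.1700    1.0759    0.0556    0.0413    0.0340]
  [  0.1315    0.0595    1.2437    0.1686    0.1590]
  [  0.2315    0.1958    0.1332    1.2278    0.1624]
  [  0.1543    0.0737    0.2057    0.2060    1.1081]
Total output x = L · d:
  x_0 = 1.1792·58 + 0.0571·13 + 0.1846·22 + 0.1621·18 + 0.1240·86 = 86.7803
  x_1 = 0.1700·58 + 1.0759·13 + 0.0556·22 + 0.0413·18 + 0.0340·86 = 28.7393
  x_2 = 0.1315·58 + 0.0595·13 + 1.2437·22 + 0.1686·18 + 0.1590·86 = 52.4680
  x_3 = 0.2315·58 + 0.1958·13 + 0.1332·22 + 1.2278·18 + 0.1624·86 = 54.9682
  x_4 = 0.1543·58 + 0.0737·13 + 0.2057·22 + 0.2060·18 + 1.1081·86 = 113.4435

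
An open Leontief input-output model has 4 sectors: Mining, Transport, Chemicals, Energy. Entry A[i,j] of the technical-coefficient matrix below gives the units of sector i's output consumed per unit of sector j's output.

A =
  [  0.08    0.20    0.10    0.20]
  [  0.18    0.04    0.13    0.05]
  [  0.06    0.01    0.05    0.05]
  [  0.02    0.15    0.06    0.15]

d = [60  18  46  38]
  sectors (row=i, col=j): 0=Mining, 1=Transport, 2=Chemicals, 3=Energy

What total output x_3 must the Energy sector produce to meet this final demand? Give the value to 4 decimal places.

59.4090

Form M = I − A:
  [  0.92   -0.20   -0.10   -0.20]
  [ -0.18    0.96   -0.13   -0.05]
  [ -0.06   -0.01    0.95   -0.05]
  [ -0.02   -0.15   -0.06    0.85]
Leontief inverse L = M⁻¹:
  [  1.1623    0.2911    0.1812    0.3013]
  [  0.2326    1.1125    0.1850    0.1311]
  [  0.0798    0.0409    1.0719    0.0842]
  [  0.0740    0.2061    0.1126    1.2126]
Total output x = L · d:
  x_0 = 1.1623·60 + 0.2911·18 + 0.1812·46 + 0.3013·38 = 94.7599
  x_1 = 0.2326·60 + 1.1125·18 + 0.1850·46 + 0.1311·38 = 47.4702
  x_2 = 0.0798·60 + 0.0409·18 + 1.0719·46 + 0.0842·38 = 58.0324
  x_3 = 0.0740·60 + 0.2061·18 + 0.1126·46 + 1.2126·38 = 59.4090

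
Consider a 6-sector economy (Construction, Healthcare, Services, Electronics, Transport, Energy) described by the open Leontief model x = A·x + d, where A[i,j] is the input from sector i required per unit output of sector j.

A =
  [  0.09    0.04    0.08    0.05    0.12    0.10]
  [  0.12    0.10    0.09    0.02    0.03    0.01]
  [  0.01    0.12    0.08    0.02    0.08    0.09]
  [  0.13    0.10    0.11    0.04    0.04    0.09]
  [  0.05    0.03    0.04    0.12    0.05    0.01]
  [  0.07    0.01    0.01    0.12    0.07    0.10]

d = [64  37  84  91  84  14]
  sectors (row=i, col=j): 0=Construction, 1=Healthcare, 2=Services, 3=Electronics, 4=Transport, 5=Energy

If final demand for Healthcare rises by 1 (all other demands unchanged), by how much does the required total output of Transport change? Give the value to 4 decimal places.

Form M = I − A:
  [  0.91   -0.04   -0.08   -0.05   -0.12   -0.10]
  [ -0.12    0.90   -0.09   -0.02   -0.03   -0.01]
  [ -0.01   -0.12    0.92   -0.02   -0.08   -0.09]
  [ -0.13   -0.10   -0.11    0.96   -0.04   -0.09]
  [ -0.05   -0.03   -0.04   -0.12    0.95   -0.01]
  [ -0.07   -0.01   -0.01   -0.12   -0.07    0.90]
Leontief inverse L = M⁻¹:
  [  1.1484    0.0877    0.1303    0.1054    0.1746    0.1541]
  [  0.1679    1.1455    0.1366    0.0512    0.0748    0.0510]
  [  0.0591    0.1644    1.1220    0.0608    0.1191    0.1280]
  [  0.1954    0.1573    0.1687    1.0901    0.1008    0.1505]
  [  0.0942    0.0681    0.0803    0.1492    1.0831    0.0462]
  [  0.1252    0.0476    0.0529    0.1664    0.1134    1.1487]
Total output x = L · d:
  x_0 = 1.1484·64 + 0.0877·37 + 0.1303·84 + 0.1054·91 + 0.1746·84 + 0.1541·14 = 114.1056
  x_1 = 0.1679·64 + 1.1455·37 + 0.1366·84 + 0.0512·91 + 0.0748·84 + 0.0510·14 = 76.2582
  x_2 = 0.0591·64 + 0.1644·37 + 1.1220·84 + 0.0608·91 + 0.1191·84 + 0.1280·14 = 121.4399
  x_3 = 0.1954·64 + 0.1573·37 + 0.1687·84 + 1.0901·91 + 0.1008·84 + 0.1505·14 = 142.2762
  x_4 = 0.0942·64 + 0.0681·37 + 0.0803·84 + 0.1492·91 + 1.0831·84 + 0.0462·14 = 120.4984
  x_5 = 0.1252·64 + 0.0476·37 + 0.0529·84 + 0.1664·91 + 0.1134·84 + 1.1487·14 = 54.9693
Δx_4 = L[4,1] · Δd_1 = 0.0681 · 1 = 0.0681

0.0681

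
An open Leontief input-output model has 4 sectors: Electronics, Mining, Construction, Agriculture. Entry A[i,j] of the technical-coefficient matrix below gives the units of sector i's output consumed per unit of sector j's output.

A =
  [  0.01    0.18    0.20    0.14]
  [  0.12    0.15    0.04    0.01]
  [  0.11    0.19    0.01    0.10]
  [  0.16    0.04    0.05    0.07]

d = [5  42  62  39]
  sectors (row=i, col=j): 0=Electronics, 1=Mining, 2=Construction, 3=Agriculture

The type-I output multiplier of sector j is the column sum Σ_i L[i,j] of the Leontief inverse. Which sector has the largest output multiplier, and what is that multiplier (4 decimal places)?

Mining (1.9326)

Form M = I − A:
  [  0.99   -0.18   -0.20   -0.14]
  [ -0.12    0.85   -0.04   -0.01]
  [ -0.11   -0.19    0.99   -0.10]
  [ -0.16   -0.04   -0.05    0.93]
Leontief inverse L = M⁻¹:
  [  1.1051    0.2981    0.2452    0.1959]
  [  0.1667    1.2332    0.0859    0.0476]
  [  0.1757    0.2819    1.0642    0.1439]
  [  0.2067    0.1195    0.1031    1.1188]
Total output x = L · d:
  x_0 = 1.1051·5 + 0.2981·42 + 0.2452·62 + 0.1959·39 = 40.8880
  x_1 = 0.1667·5 + 1.2332·42 + 0.0859·62 + 0.0476·39 = 59.8116
  x_2 = 0.1757·5 + 0.2819·42 + 1.0642·62 + 0.1439·39 = 84.3126
  x_3 = 0.2067·5 + 0.1195·42 + 0.1031·62 + 1.1188·39 = 56.0755
Output multipliers (column sums of L):
  Electronics: 1.6543
  Mining: 1.9326
  Construction: 1.4985
  Agriculture: 1.5062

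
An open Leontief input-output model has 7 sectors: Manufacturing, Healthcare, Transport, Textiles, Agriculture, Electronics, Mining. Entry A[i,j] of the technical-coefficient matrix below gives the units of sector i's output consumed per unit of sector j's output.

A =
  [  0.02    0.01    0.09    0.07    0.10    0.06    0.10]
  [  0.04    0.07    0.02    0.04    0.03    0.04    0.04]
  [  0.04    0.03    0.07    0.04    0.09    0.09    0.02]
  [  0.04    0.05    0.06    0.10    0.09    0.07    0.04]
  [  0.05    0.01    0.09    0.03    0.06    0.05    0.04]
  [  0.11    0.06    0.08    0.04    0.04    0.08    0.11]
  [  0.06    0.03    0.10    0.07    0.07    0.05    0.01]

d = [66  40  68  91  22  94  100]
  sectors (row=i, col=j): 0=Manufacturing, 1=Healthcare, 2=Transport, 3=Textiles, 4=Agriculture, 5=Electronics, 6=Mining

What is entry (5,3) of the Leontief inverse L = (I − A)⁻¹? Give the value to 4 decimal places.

Form M = I − A:
  [  0.98   -0.01   -0.09   -0.07   -0.10   -0.06   -0.10]
  [ -0.04    0.93   -0.02   -0.04   -0.03   -0.04   -0.04]
  [ -0.04   -0.03    0.93   -0.04   -0.09   -0.09   -0.02]
  [ -0.04   -0.05   -0.06    0.90   -0.09   -0.07   -0.04]
  [ -0.05   -0.01   -0.09   -0.03    0.94   -0.05   -0.04]
  [ -0.11   -0.06   -0.08   -0.04   -0.04    0.92   -0.11]
  [ -0.06   -0.03   -0.10   -0.07   -0.07   -0.05    0.99]
Leontief inverse L = M⁻¹:
  [  1.0608    0.0352    0.1493    0.1112    0.1536    0.1094    0.1345]
  [  0.0639    1.0883    0.0525    0.0657    0.0605    0.0684    0.0642]
  [  0.0758    0.0526    1.1187    0.0726    0.1336    0.1325    0.0554]
  [  0.0799    0.0777    0.1155    1.1421    0.1423    0.1188    0.0786]
  [  0.0792    0.0280    0.1335    0.0592    1.1004    0.0875    0.0684]
  [  0.1556    0.0906    0.1472    0.0887    0.1020    1.1362    0.1563]
  [  0.0930    0.0525    0.1487    0.1055    0.1177    0.0941    1.0441]
Total output x = L · d:
  x_0 = 1.0608·66 + 0.0352·40 + 0.1493·68 + 0.1112·91 + 0.1536·22 + 0.1094·94 + 0.1345·100 = 118.8049
  x_1 = 0.0639·66 + 1.0883·40 + 0.0525·68 + 0.0657·91 + 0.0605·22 + 0.0684·94 + 0.0642·100 = 71.4838
  x_2 = 0.0758·66 + 0.0526·40 + 1.1187·68 + 0.0726·91 + 0.1336·22 + 0.1325·94 + 0.0554·100 = 110.7227
  x_3 = 0.0799·66 + 0.0777·40 + 0.1155·68 + 1.1421·91 + 0.1423·22 + 0.1188·94 + 0.0786·100 = 142.3272
  x_4 = 0.0792·66 + 0.0280·40 + 0.1335·68 + 0.0592·91 + 1.1004·22 + 0.0875·94 + 0.0684·100 = 60.0791
  x_5 = 0.1556·66 + 0.0906·40 + 0.1472·68 + 0.0887·91 + 0.1020·22 + 1.1362·94 + 0.1563·100 = 156.6608
  x_6 = 0.0930·66 + 0.0525·40 + 0.1487·68 + 0.1055·91 + 0.1177·22 + 0.0941·94 + 1.0441·100 = 143.7844

L[5,3] = 0.0887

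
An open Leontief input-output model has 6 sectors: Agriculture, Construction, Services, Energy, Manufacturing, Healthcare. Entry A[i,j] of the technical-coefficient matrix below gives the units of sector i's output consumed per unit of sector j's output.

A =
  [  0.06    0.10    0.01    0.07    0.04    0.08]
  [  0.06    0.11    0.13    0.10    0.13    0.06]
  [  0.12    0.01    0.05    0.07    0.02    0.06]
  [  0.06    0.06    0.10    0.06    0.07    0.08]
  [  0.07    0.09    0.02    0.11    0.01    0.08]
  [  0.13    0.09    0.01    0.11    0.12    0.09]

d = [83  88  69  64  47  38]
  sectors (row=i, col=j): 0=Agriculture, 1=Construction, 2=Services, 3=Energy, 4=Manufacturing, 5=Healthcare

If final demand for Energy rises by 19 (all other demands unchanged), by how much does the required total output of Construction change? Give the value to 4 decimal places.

3.6196

Form M = I − A:
  [  0.94   -0.10   -0.01   -0.07   -0.04   -0.08]
  [ -0.06    0.89   -0.13   -0.10   -0.13   -0.06]
  [ -0.12   -0.01    0.95   -0.07   -0.02   -0.06]
  [ -0.06   -0.06   -0.10    0.94   -0.07   -0.08]
  [ -0.07   -0.09   -0.02   -0.11    0.99   -0.08]
  [ -0.13   -0.09   -0.01   -0.11   -0.12    0.91]
Leontief inverse L = M⁻¹:
  [  1.1134    0.1569    0.0501    0.1294    0.0916    0.1310]
  [  0.1459    1.1887    0.1898    0.1905    0.1960    0.1377]
  [  0.1671    0.0551    1.0766    0.1174    0.0567    0.1046]
  [  0.1252    0.1176    0.1399    1.1262    0.1196    0.1375]
  [  0.1260    0.1474    0.0632    0.1699    1.0640    0.1334]
  [  0.2071    0.1742    0.0630    0.1971    0.1879    1.1666]
Total output x = L · d:
  x_0 = 1.1134·83 + 0.1569·88 + 0.0501·69 + 0.1294·64 + 0.0916·47 + 0.1310·38 = 127.2444
  x_1 = 0.1459·83 + 1.1887·88 + 0.1898·69 + 0.1905·64 + 0.1960·47 + 0.1377·38 = 156.4511
  x_2 = 0.1671·83 + 0.0551·88 + 1.0766·69 + 0.1174·64 + 0.0567·47 + 0.1046·38 = 107.1570
  x_3 = 0.1252·83 + 0.1176·88 + 0.1399·69 + 1.1262·64 + 0.1196·47 + 0.1375·38 = 113.3097
  x_4 = 0.1260·83 + 0.1474·88 + 0.0632·69 + 0.1699·64 + 1.0640·47 + 0.1334·38 = 93.7440
  x_5 = 0.2071·83 + 0.1742·88 + 0.0630·69 + 0.1971·64 + 0.1879·47 + 1.1666·38 = 102.6454
Δx_1 = L[1,3] · Δd_3 = 0.1905 · 19 = 3.6196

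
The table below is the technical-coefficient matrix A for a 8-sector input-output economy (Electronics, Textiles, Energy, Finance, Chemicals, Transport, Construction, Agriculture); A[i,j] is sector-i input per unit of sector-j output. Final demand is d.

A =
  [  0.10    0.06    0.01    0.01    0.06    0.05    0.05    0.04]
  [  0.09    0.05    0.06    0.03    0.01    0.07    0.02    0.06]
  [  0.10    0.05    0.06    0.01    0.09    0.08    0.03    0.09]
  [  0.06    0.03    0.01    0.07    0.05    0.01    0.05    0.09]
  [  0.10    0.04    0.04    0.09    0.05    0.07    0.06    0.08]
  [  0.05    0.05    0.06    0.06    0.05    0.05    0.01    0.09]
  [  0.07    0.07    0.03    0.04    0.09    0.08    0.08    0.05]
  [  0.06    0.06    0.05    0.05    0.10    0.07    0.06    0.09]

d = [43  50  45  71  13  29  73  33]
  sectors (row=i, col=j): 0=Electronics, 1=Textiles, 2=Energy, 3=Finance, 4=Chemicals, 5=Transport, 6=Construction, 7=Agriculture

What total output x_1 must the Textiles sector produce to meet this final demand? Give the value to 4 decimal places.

Form M = I − A:
  [  0.90   -0.06   -0.01   -0.01   -0.06   -0.05   -0.05   -0.04]
  [ -0.09    0.95   -0.06   -0.03   -0.01   -0.07   -0.02   -0.06]
  [ -0.10   -0.05    0.94   -0.01   -0.09   -0.08   -0.03   -0.09]
  [ -0.06   -0.03   -0.01    0.93   -0.05   -0.01   -0.05   -0.09]
  [ -0.10   -0.04   -0.04   -0.09    0.95   -0.07   -0.06   -0.08]
  [ -0.05   -0.05   -0.06   -0.06   -0.05    0.95   -0.01   -0.09]
  [ -0.07   -0.07   -0.03   -0.04   -0.09   -0.08    0.92   -0.05]
  [ -0.06   -0.06   -0.05   -0.05   -0.10   -0.07   -0.06    0.91]
Leontief inverse L = M⁻¹:
  [  1.1560    0.0968    0.0363    0.0399    0.1013    0.0922    0.0816    0.0873]
  [  0.1460    1.0872    0.0886    0.0582    0.0544    0.1123    0.0496    0.1112]
  [  0.1760    0.0995    1.0986    0.0520    0.1498    0.1385    0.0720    0.1589]
  [  0.1130    0.0654    0.0344    1.1024    0.0944    0.0496    0.0844    0.1396]
  [  0.1749    0.0898    0.0756    0.1338    1.1112    0.1254    0.1048    0.1502]
  [  0.1107    0.0893    0.0914    0.0952    0.0991    1.0957    0.0442    0.1487]
  [  0.1440    0.1188    0.0671    0.0838    0.1470    0.1369    1.1228    0.1172]
  [  0.1390    0.1117    0.0902    0.0975    0.1631    0.1309    0.1062    1.1641]
Total output x = L · d:
  x_0 = 1.1560·43 + 0.0968·50 + 0.0363·45 + 0.0399·71 + 0.1013·13 + 0.0922·29 + 0.0816·73 + 0.0873·33 = 71.8475
  x_1 = 0.1460·43 + 1.0872·50 + 0.0886·45 + 0.0582·71 + 0.0544·13 + 0.1123·29 + 0.0496·73 + 0.1112·33 = 80.0169
  x_2 = 0.1760·43 + 0.0995·50 + 1.0986·45 + 0.0520·71 + 0.1498·13 + 0.1385·29 + 0.0720·73 + 0.1589·33 = 82.1359
  x_3 = 0.1130·43 + 0.0654·50 + 0.0344·45 + 1.1024·71 + 0.0944·13 + 0.0496·29 + 0.0844·73 + 0.1396·33 = 101.3792
  x_4 = 0.1749·43 + 0.0898·50 + 0.0756·45 + 0.1338·71 + 1.1112·13 + 0.1254·29 + 0.1048·73 + 0.1502·33 = 55.6045
  x_5 = 0.1107·43 + 0.0893·50 + 0.0914·45 + 0.0952·71 + 0.0991·13 + 1.0957·29 + 0.0442·73 + 0.1487·33 = 61.2933
  x_6 = 0.1440·43 + 0.1188·50 + 0.0671·45 + 0.0838·71 + 0.1470·13 + 0.1369·29 + 1.1228·73 + 0.1172·33 = 112.8139
  x_7 = 0.1390·43 + 0.1117·50 + 0.0902·45 + 0.0975·71 + 0.1631·13 + 0.1309·29 + 0.1062·73 + 1.1641·33 = 74.6236

80.0169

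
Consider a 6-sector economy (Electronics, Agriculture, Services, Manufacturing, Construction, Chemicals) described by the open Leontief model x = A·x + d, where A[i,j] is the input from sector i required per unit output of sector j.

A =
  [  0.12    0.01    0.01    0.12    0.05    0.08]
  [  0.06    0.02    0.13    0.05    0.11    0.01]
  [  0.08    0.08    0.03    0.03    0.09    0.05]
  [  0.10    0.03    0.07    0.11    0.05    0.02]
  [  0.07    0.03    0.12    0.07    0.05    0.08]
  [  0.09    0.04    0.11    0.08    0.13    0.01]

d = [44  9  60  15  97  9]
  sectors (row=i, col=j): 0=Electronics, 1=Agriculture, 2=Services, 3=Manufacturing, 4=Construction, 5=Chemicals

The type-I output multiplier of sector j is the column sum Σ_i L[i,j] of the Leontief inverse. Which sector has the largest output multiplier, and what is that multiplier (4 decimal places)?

Electronics (1.8766)

Form M = I − A:
  [  0.88   -0.01   -0.01   -0.12   -0.05   -0.08]
  [ -0.06    0.98   -0.13   -0.05   -0.11   -0.01]
  [ -0.08   -0.08    0.97   -0.03   -0.09   -0.05]
  [ -0.10   -0.03   -0.07    0.89   -0.05   -0.02]
  [ -0.07   -0.03   -0.12   -0.07    0.95   -0.08]
  [ -0.09   -0.04   -0.11   -0.08   -0.13    0.99]
Leontief inverse L = M⁻¹:
  [  1.1825    0.0293    0.0534    0.1803    0.0952    0.1099]
  [  0.1145    1.0450    0.1721    0.0959    0.1543    0.0429]
  [  0.1322    0.0990    1.0768    0.0774    0.1353    0.0786]
  [  0.1581    0.0510    0.1095    1.1632    0.0926    0.0498]
  [  0.1323    0.0571    0.1671    0.1235    1.1038    0.1114]
  [  0.1570    0.0675    0.1622    0.1391    0.1823    1.0492]
Total output x = L · d:
  x_0 = 1.1825·44 + 0.0293·9 + 0.0534·60 + 0.1803·15 + 0.0952·97 + 0.1099·9 = 68.4254
  x_1 = 0.1145·44 + 1.0450·9 + 0.1721·60 + 0.0959·15 + 0.1543·97 + 0.0429·9 = 41.5555
  x_2 = 0.1322·44 + 0.0990·9 + 1.0768·60 + 0.0774·15 + 0.1353·97 + 0.0786·9 = 86.3025
  x_3 = 0.1581·44 + 0.0510·9 + 0.1095·60 + 1.1632·15 + 0.0926·97 + 0.0498·9 = 40.8696
  x_4 = 0.1323·44 + 0.0571·9 + 0.1671·60 + 0.1235·15 + 1.1038·97 + 0.1114·9 = 126.2851
  x_5 = 0.1570·44 + 0.0675·9 + 0.1622·60 + 0.1391·15 + 0.1823·97 + 1.0492·9 = 46.4651
Output multipliers (column sums of L):
  Electronics: 1.8766
  Agriculture: 1.3490
  Services: 1.7411
  Manufacturing: 1.7794
  Construction: 1.7635
  Chemicals: 1.4418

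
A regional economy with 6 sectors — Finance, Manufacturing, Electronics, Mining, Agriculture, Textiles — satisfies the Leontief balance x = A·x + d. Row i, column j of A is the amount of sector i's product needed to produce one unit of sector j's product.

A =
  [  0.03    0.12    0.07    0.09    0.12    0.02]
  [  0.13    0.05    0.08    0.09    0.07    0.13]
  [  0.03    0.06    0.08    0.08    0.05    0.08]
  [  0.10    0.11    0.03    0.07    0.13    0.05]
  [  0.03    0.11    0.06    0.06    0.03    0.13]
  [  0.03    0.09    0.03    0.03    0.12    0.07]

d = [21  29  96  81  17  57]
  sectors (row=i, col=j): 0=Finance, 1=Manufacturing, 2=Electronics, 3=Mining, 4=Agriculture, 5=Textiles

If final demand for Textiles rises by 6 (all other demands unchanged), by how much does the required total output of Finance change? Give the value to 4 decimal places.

0.5665

Form M = I − A:
  [  0.97   -0.12   -0.07   -0.09   -0.12   -0.02]
  [ -0.13    0.95   -0.08   -0.09   -0.07   -0.13]
  [ -0.03   -0.06    0.92   -0.08   -0.05   -0.08]
  [ -0.10   -0.11   -0.03    0.93   -0.13   -0.05]
  [ -0.03   -0.11   -0.06   -0.06    0.97   -0.13]
  [ -0.03   -0.09   -0.03   -0.03   -0.12    0.93]
Leontief inverse L = M⁻¹:
  [  1.0844    0.1922    0.1193    0.1488    0.1858    0.0944]
  [  0.1845    1.1405    0.1354    0.1567    0.1585    0.2056]
  [  0.0712    0.1198    1.1185    0.1261    0.1089    0.1365]
  [  0.1554    0.1918    0.0830    1.1333    0.2049    0.1269]
  [  0.0779    0.1745    0.1026    0.1103    1.0973    0.1942]
  [  0.0702    0.1491    0.0689    0.0748    0.1730    1.1318]
Total output x = L · d:
  x_0 = 1.0844·21 + 0.1922·29 + 0.1193·96 + 0.1488·81 + 0.1858·17 + 0.0944·57 = 60.3917
  x_1 = 0.1845·21 + 1.1405·29 + 0.1354·96 + 0.1567·81 + 0.1585·17 + 0.2056·57 = 77.0514
  x_2 = 0.0712·21 + 0.1198·29 + 1.1185·96 + 0.1261·81 + 0.1089·17 + 0.1365·57 = 132.1890
  x_3 = 0.1554·21 + 0.1918·29 + 0.0830·96 + 1.1333·81 + 0.2049·17 + 0.1269·57 = 119.3049
  x_4 = 0.0779·21 + 0.1745·29 + 0.1026·96 + 0.1103·81 + 1.0973·17 + 0.1942·57 = 55.2042
  x_5 = 0.0702·21 + 0.1491·29 + 0.0689·96 + 0.0748·81 + 0.1730·17 + 1.1318·57 = 85.9309
Δx_0 = L[0,5] · Δd_5 = 0.0944 · 6 = 0.5665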